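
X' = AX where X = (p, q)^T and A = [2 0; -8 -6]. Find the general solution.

Coefficient matrix A = [[2, 0], [-8, -6]].
Characteristic polynomial det(A - λI) = λ^2 + 4λ - 12 = 0.
Eigenvalues λ = -6, 2.
For λ=-6: (A-λI) row 1 is [8, 0], so an eigenvector is (0, 1).
For λ=2: (A-λI) row 2 is [-8, -8], so an eigenvector is (1, -1).
General solution: K_1e^(-6t)(0,1) + K_2e^(2t)(1,-1).

p(t) = K_2e^(2t), q(t) = K_1e^(-6t) - K_2e^(2t)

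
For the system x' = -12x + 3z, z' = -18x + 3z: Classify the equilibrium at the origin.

stable node

A = [[-12,3],[-18,3]]; det(A-λI) = λ^2 + 9λ + 18.
λ = -3, -6: both negative.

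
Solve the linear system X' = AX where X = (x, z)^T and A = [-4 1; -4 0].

x(t) = C_1e^(-2t) + C_2te^(-2t) - 2C_2e^(-2t), z(t) = 2C_1e^(-2t) + 2C_2te^(-2t) - 3C_2e^(-2t)

Coefficient matrix A = [[-4, 1], [-4, 0]].
Characteristic polynomial det(A - λI) = λ^2 + 4λ + 4 = 0.
Single eigenvalue λ = -2 with algebraic multiplicity 2.
Eigenvector v = (1,2); generalized eigenvector w with (A-λI)w=v is (-2,-3).
General solution: e^(-2t)[C_1·v + C_2·(t·v + w)].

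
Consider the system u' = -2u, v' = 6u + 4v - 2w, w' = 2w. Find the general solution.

Coefficient matrix A = [[-2, 0, 0], [6, 4, -2], [0, 0, 2]].
det(A - λI) = 0 gives eigenvalues λ = 2, 4, -2.
For λ=2: eigenvector (0,1,1).
For λ=4: eigenvector (0,1,0).
For λ=-2: eigenvector (1,-1,0).
General solution: c_1e^(2t)(0,1,1) + c_2e^(4t)(0,1,0) + c_3e^(-2t)(1,-1,0).

u(t) = c_3e^(-2t), v(t) = c_1e^(2t) + c_2e^(4t) - c_3e^(-2t), w(t) = c_1e^(2t)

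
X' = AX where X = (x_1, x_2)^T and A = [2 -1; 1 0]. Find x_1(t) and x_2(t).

Coefficient matrix A = [[2, -1], [1, 0]].
Characteristic polynomial det(A - λI) = λ^2 - 2λ + 1 = 0.
Single eigenvalue λ = 1 with algebraic multiplicity 2.
Eigenvector v = (-1,-1); generalized eigenvector w with (A-λI)w=v is (-3,-2).
General solution: e^(t)[c_1·v + c_2·(t·v + w)].

x_1(t) = -c_1e^(t) - c_2te^(t) - 3c_2e^(t), x_2(t) = -c_1e^(t) - c_2te^(t) - 2c_2e^(t)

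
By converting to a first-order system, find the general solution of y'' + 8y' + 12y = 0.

y(t) = c_1e^(-2t) + c_2e^(-6t)

Let x_1 = y, x_2 = y'. Then x_1' = x_2 and x_2' = -12x_1 - 8x_2.
A = [[0,1],[-12,-8]]; det(A-λI) = λ^2 + 8λ + 12.
Eigenvalues λ = -2, -6 with eigenvectors (1,-2), (1,-6).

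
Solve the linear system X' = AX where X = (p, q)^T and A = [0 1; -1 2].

p(t) = -c_1e^(t) - c_2te^(t) + 2c_2e^(t), q(t) = -c_1e^(t) - c_2te^(t) + c_2e^(t)

Coefficient matrix A = [[0, 1], [-1, 2]].
Characteristic polynomial det(A - λI) = λ^2 - 2λ + 1 = 0.
Single eigenvalue λ = 1 with algebraic multiplicity 2.
Eigenvector v = (-1,-1); generalized eigenvector w with (A-λI)w=v is (2,1).
General solution: e^(t)[c_1·v + c_2·(t·v + w)].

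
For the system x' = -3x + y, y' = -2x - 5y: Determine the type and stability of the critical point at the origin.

stable spiral

A = [[-3,1],[-2,-5]]; det(A-λI) = λ^2 + 8λ + 17.
λ = -4 ± i: negative real part.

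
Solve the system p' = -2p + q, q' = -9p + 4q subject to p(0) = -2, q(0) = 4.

Coefficient matrix A = [[-2, 1], [-9, 4]].
Characteristic polynomial det(A - λI) = λ^2 - 2λ + 1 = 0.
Single eigenvalue λ = 1 with algebraic multiplicity 2.
Eigenvector v = (1,3); generalized eigenvector w with (A-λI)w=v is (-1,-2).
General solution: e^(t)[c_1·v + c_2·(t·v + w)].
Applying p(0)=-2, q(0)=4 gives c_1=8, c_2=10.

p(t) = 10te^(t) - 2e^(t), q(t) = 30te^(t) + 4e^(t)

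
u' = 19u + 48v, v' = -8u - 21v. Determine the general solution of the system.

u(t) = 3c_1e^(3t) + 2c_2e^(-5t), v(t) = -c_1e^(3t) - c_2e^(-5t)

Coefficient matrix A = [[19, 48], [-8, -21]].
Characteristic polynomial det(A - λI) = λ^2 + 2λ - 15 = 0.
Eigenvalues λ = 3, -5.
For λ=3: (A-λI) row 1 is [16, 48], so an eigenvector is (3, -1).
For λ=-5: (A-λI) row 1 is [24, 48], so an eigenvector is (2, -1).
General solution: c_1e^(3t)(3,-1) + c_2e^(-5t)(2,-1).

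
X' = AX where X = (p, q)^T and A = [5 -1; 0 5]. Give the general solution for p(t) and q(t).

p(t) = K_1e^(5t) + K_2te^(5t) - 2K_2e^(5t), q(t) = -K_2e^(5t)

Coefficient matrix A = [[5, -1], [0, 5]].
Characteristic polynomial det(A - λI) = λ^2 - 10λ + 25 = 0.
Single eigenvalue λ = 5 with algebraic multiplicity 2.
Eigenvector v = (1,0); generalized eigenvector w with (A-λI)w=v is (-2,-1).
General solution: e^(5t)[K_1·v + K_2·(t·v + w)].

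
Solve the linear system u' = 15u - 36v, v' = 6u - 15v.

u(t) = -3c_1e^(3t) - 2c_2e^(-3t), v(t) = -c_1e^(3t) - c_2e^(-3t)

Coefficient matrix A = [[15, -36], [6, -15]].
Characteristic polynomial det(A - λI) = λ^2 - 9 = 0.
Eigenvalues λ = 3, -3.
For λ=3: (A-λI) row 1 is [12, -36], so an eigenvector is (-3, -1).
For λ=-3: (A-λI) row 1 is [18, -36], so an eigenvector is (-2, -1).
General solution: c_1e^(3t)(-3,-1) + c_2e^(-3t)(-2,-1).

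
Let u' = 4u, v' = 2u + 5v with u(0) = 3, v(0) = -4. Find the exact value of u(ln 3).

A = [[4,0],[2,5]]; eigenvalues λ = 5, 4.
Eigenvectors: (0,-1) for λ=5, (-1,2) for λ=4.
From the initial condition, c_1 = -2, c_2 = -3.
u(ln 3) = (-2)(3^5)(0) + (-3)(3^4)(-1) = 243.

243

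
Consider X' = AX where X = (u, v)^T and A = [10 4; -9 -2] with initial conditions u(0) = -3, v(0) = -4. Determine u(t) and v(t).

u(t) = -34te^(4t) - 3e^(4t), v(t) = 51te^(4t) - 4e^(4t)

Coefficient matrix A = [[10, 4], [-9, -2]].
Characteristic polynomial det(A - λI) = λ^2 - 8λ + 16 = 0.
Single eigenvalue λ = 4 with algebraic multiplicity 2.
Eigenvector v = (2,-3); generalized eigenvector w with (A-λI)w=v is (-1,2).
General solution: e^(4t)[K_1·v + K_2·(t·v + w)].
Applying u(0)=-3, v(0)=-4 gives K_1=-10, K_2=-17.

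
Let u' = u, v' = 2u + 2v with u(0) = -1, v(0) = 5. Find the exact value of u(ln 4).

-4

A = [[1,0],[2,2]]; eigenvalues λ = 2, 1.
Eigenvectors: (0,-1) for λ=2, (1,-2) for λ=1.
From the initial condition, c_1 = -3, c_2 = -1.
u(ln 4) = (-3)(4^2)(0) + (-1)(4^1)(1) = -4.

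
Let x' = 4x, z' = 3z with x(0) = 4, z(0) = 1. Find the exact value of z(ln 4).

64

A = [[4,0],[0,3]]; eigenvalues λ = 3, 4.
Eigenvectors: (0,1) for λ=3, (-1,0) for λ=4.
From the initial condition, c_1 = 1, c_2 = -4.
z(ln 4) = (1)(4^3)(1) + (-4)(4^4)(0) = 64.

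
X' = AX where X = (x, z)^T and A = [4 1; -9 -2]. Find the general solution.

Coefficient matrix A = [[4, 1], [-9, -2]].
Characteristic polynomial det(A - λI) = λ^2 - 2λ + 1 = 0.
Single eigenvalue λ = 1 with algebraic multiplicity 2.
Eigenvector v = (1,-3); generalized eigenvector w with (A-λI)w=v is (0,1).
General solution: e^(t)[C_1·v + C_2·(t·v + w)].

x(t) = C_1e^(t) + C_2te^(t), z(t) = -3C_1e^(t) - 3C_2te^(t) + C_2e^(t)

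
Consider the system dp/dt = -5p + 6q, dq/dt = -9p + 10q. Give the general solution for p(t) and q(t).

Coefficient matrix A = [[-5, 6], [-9, 10]].
Characteristic polynomial det(A - λI) = λ^2 - 5λ + 4 = 0.
Eigenvalues λ = 1, 4.
For λ=1: (A-λI) row 1 is [-6, 6], so an eigenvector is (1, 1).
For λ=4: (A-λI) row 1 is [-9, 6], so an eigenvector is (-2, -3).
General solution: c_1e^(t)(1,1) + c_2e^(4t)(-2,-3).

p(t) = c_1e^(t) - 2c_2e^(4t), q(t) = c_1e^(t) - 3c_2e^(4t)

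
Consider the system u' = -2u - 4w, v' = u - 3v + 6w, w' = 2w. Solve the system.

Coefficient matrix A = [[-2, 0, -4], [1, -3, 6], [0, 0, 2]].
det(A - λI) = 0 gives eigenvalues λ = -2, -3, 2.
For λ=-2: eigenvector (1,1,0).
For λ=-3: eigenvector (0,1,0).
For λ=2: eigenvector (-1,1,1).
General solution: C_1e^(-2t)(1,1,0) + C_2e^(-3t)(0,1,0) + C_3e^(2t)(-1,1,1).

u(t) = C_1e^(-2t) - C_3e^(2t), v(t) = C_1e^(-2t) + C_2e^(-3t) + C_3e^(2t), w(t) = C_3e^(2t)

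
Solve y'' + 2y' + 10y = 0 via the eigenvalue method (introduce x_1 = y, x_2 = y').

Let x_1 = y, x_2 = y'. Then x_1' = x_2 and x_2' = -10x_1 - 2x_2.
A = [[0,1],[-10,-2]]; det(A-λI) = λ^2 + 2λ + 10.
Eigenvalues λ = -1 ± 3i.

y(t) = K_1e^(-t)cos(3t) + K_2e^(-t)sin(3t)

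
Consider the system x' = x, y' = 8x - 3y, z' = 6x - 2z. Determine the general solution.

Coefficient matrix A = [[1, 0, 0], [8, -3, 0], [6, 0, -2]].
det(A - λI) = 0 gives eigenvalues λ = -2, -3, 1.
For λ=-2: eigenvector (0,0,-1).
For λ=-3: eigenvector (0,1,0).
For λ=1: eigenvector (1,2,2).
General solution: K_1e^(-2t)(0,0,-1) + K_2e^(-3t)(0,1,0) + K_3e^(t)(1,2,2).

x(t) = K_3e^(t), y(t) = K_2e^(-3t) + 2K_3e^(t), z(t) = -K_1e^(-2t) + 2K_3e^(t)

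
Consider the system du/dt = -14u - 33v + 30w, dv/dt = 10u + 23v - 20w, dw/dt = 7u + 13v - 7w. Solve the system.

u(t) = 3C_1e^(-2t) - 7C_2e^(t) + 6C_3e^(3t), v(t) = -2C_1e^(-2t) + 5C_2e^(t) - 4C_3e^(3t), w(t) = -C_1e^(-2t) + 2C_2e^(t) - C_3e^(3t)

Coefficient matrix A = [[-14, -33, 30], [10, 23, -20], [7, 13, -7]].
det(A - λI) = 0 gives eigenvalues λ = -2, 1, 3.
For λ=-2: eigenvector (3,-2,-1).
For λ=1: eigenvector (-7,5,2).
For λ=3: eigenvector (6,-4,-1).
General solution: C_1e^(-2t)(3,-2,-1) + C_2e^(t)(-7,5,2) + C_3e^(3t)(6,-4,-1).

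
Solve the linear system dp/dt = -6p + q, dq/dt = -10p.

Coefficient matrix A = [[-6, 1], [-10, 0]].
Characteristic polynomial det(A - λI) = λ^2 + 6λ + 10 = 0.
Eigenvalues λ = -3 ± i (complex conjugate pair).
For λ=-3+i: an eigenvector is (-1,-3) - i(0,1) = (-1, -3 - i).
A real fundamental pair from Re and Im of e^((-3+i)t)v: X_1 = e^(-3t)(cos(t)·(-1,-3) + sin(t)·(0,1)), X_2 = e^(-3t)(sin(t)·(-1,-3) - cos(t)·(0,1)).
General solution: C_1X_1 + C_2X_2.

p(t) = -C_1e^(-3t)cos(t) - C_2e^(-3t)sin(t), q(t) = C_1e^(-3t)sin(t) - 3C_1e^(-3t)cos(t) - 3C_2e^(-3t)sin(t) - C_2e^(-3t)cos(t)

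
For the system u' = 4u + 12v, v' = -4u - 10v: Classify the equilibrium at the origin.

stable node

A = [[4,12],[-4,-10]]; det(A-λI) = λ^2 + 6λ + 8.
λ = -2, -4: both negative.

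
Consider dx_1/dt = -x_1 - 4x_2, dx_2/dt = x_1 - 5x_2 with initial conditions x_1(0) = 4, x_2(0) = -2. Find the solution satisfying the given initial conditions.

Coefficient matrix A = [[-1, -4], [1, -5]].
Characteristic polynomial det(A - λI) = λ^2 + 6λ + 9 = 0.
Single eigenvalue λ = -3 with algebraic multiplicity 2.
Eigenvector v = (2,1); generalized eigenvector w with (A-λI)w=v is (-3,-2).
General solution: e^(-3t)[K_1·v + K_2·(t·v + w)].
Applying x_1(0)=4, x_2(0)=-2 gives K_1=14, K_2=8.

x_1(t) = 16te^(-3t) + 4e^(-3t), x_2(t) = 8te^(-3t) - 2e^(-3t)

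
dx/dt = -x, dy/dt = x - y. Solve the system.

x(t) = K_2e^(-t), y(t) = K_1e^(-t) + K_2te^(-t) + 2K_2e^(-t)

Coefficient matrix A = [[-1, 0], [1, -1]].
Characteristic polynomial det(A - λI) = λ^2 + 2λ + 1 = 0.
Single eigenvalue λ = -1 with algebraic multiplicity 2.
Eigenvector v = (0,1); generalized eigenvector w with (A-λI)w=v is (1,2).
General solution: e^(-t)[K_1·v + K_2·(t·v + w)].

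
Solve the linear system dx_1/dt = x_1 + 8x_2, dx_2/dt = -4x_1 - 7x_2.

x_1(t) = K_1e^(-3t)sin(4t) - K_1e^(-3t)cos(4t) - K_2e^(-3t)sin(4t) - K_2e^(-3t)cos(4t), x_2(t) = K_1e^(-3t)cos(4t) + K_2e^(-3t)sin(4t)

Coefficient matrix A = [[1, 8], [-4, -7]].
Characteristic polynomial det(A - λI) = λ^2 + 6λ + 25 = 0.
Eigenvalues λ = -3 ± 4i (complex conjugate pair).
For λ=-3+4i: an eigenvector is (-1,1) - i(1,0) = (-1 - i, 1).
A real fundamental pair from Re and Im of e^((-3+4i)t)v: X_1 = e^(-3t)(cos(4t)·(-1,1) + sin(4t)·(1,0)), X_2 = e^(-3t)(sin(4t)·(-1,1) - cos(4t)·(1,0)).
General solution: K_1X_1 + K_2X_2.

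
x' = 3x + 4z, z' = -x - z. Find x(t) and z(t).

Coefficient matrix A = [[3, 4], [-1, -1]].
Characteristic polynomial det(A - λI) = λ^2 - 2λ + 1 = 0.
Single eigenvalue λ = 1 with algebraic multiplicity 2.
Eigenvector v = (2,-1); generalized eigenvector w with (A-λI)w=v is (1,0).
General solution: e^(t)[K_1·v + K_2·(t·v + w)].

x(t) = 2K_1e^(t) + 2K_2te^(t) + K_2e^(t), z(t) = -K_1e^(t) - K_2te^(t)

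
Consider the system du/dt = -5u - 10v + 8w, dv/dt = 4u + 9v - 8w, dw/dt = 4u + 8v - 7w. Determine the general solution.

Coefficient matrix A = [[-5, -10, 8], [4, 9, -8], [4, 8, -7]].
det(A - λI) = 0 gives eigenvalues λ = -1, -3, 1.
For λ=-1: eigenvector (-1,2,2).
For λ=-3: eigenvector (1,-1,-1).
For λ=1: eigenvector (2,-2,-1).
General solution: K_1e^(-t)(-1,2,2) + K_2e^(-3t)(1,-1,-1) + K_3e^(t)(2,-2,-1).

u(t) = -K_1e^(-t) + K_2e^(-3t) + 2K_3e^(t), v(t) = 2K_1e^(-t) - K_2e^(-3t) - 2K_3e^(t), w(t) = 2K_1e^(-t) - K_2e^(-3t) - K_3e^(t)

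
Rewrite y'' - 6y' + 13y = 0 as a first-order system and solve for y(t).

y(t) = K_1e^(3t)cos(2t) + K_2e^(3t)sin(2t)

Let x_1 = y, x_2 = y'. Then x_1' = x_2 and x_2' = -13x_1 + 6x_2.
A = [[0,1],[-13,6]]; det(A-λI) = λ^2 - 6λ + 13.
Eigenvalues λ = 3 ± 2i.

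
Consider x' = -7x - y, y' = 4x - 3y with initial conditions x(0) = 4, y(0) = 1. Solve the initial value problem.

x(t) = -9te^(-5t) + 4e^(-5t), y(t) = 18te^(-5t) + e^(-5t)

Coefficient matrix A = [[-7, -1], [4, -3]].
Characteristic polynomial det(A - λI) = λ^2 + 10λ + 25 = 0.
Single eigenvalue λ = -5 with algebraic multiplicity 2.
Eigenvector v = (-1,2); generalized eigenvector w with (A-λI)w=v is (2,-3).
General solution: e^(-5t)[C_1·v + C_2·(t·v + w)].
Applying x(0)=4, y(0)=1 gives C_1=14, C_2=9.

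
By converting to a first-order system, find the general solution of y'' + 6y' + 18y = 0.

Let x_1 = y, x_2 = y'. Then x_1' = x_2 and x_2' = -18x_1 - 6x_2.
A = [[0,1],[-18,-6]]; det(A-λI) = λ^2 + 6λ + 18.
Eigenvalues λ = -3 ± 3i.

y(t) = c_1e^(-3t)cos(3t) + c_2e^(-3t)sin(3t)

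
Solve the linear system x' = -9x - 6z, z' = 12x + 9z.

x(t) = -c_1e^(-3t) - c_2e^(3t), z(t) = c_1e^(-3t) + 2c_2e^(3t)

Coefficient matrix A = [[-9, -6], [12, 9]].
Characteristic polynomial det(A - λI) = λ^2 - 9 = 0.
Eigenvalues λ = -3, 3.
For λ=-3: (A-λI) row 1 is [-6, -6], so an eigenvector is (-1, 1).
For λ=3: (A-λI) row 1 is [-12, -6], so an eigenvector is (-1, 2).
General solution: c_1e^(-3t)(-1,1) + c_2e^(3t)(-1,2).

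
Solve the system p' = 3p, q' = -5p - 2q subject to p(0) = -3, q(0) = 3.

p(t) = -3e^(3t), q(t) = 3e^(3t)

Coefficient matrix A = [[3, 0], [-5, -2]].
Characteristic polynomial det(A - λI) = λ^2 - λ - 6 = 0.
Eigenvalues λ = -2, 3.
For λ=-2: (A-λI) row 1 is [5, 0], so an eigenvector is (0, 1).
For λ=3: (A-λI) row 2 is [-5, -5], so an eigenvector is (1, -1).
General solution: C_1e^(-2t)(0,1) + C_2e^(3t)(1,-1).
Applying p(0)=-3, q(0)=3 gives C_1=0, C_2=-3.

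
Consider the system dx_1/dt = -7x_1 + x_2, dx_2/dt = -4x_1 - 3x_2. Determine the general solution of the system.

Coefficient matrix A = [[-7, 1], [-4, -3]].
Characteristic polynomial det(A - λI) = λ^2 + 10λ + 25 = 0.
Single eigenvalue λ = -5 with algebraic multiplicity 2.
Eigenvector v = (-1,-2); generalized eigenvector w with (A-λI)w=v is (-1,-3).
General solution: e^(-5t)[C_1·v + C_2·(t·v + w)].

x_1(t) = -C_1e^(-5t) - C_2te^(-5t) - C_2e^(-5t), x_2(t) = -2C_1e^(-5t) - 2C_2te^(-5t) - 3C_2e^(-5t)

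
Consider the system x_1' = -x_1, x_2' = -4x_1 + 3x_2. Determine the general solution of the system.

Coefficient matrix A = [[-1, 0], [-4, 3]].
Characteristic polynomial det(A - λI) = λ^2 - 2λ - 3 = 0.
Eigenvalues λ = -1, 3.
For λ=-1: (A-λI) row 2 is [-4, 4], so an eigenvector is (-1, -1).
For λ=3: (A-λI) row 1 is [-4, 0], so an eigenvector is (0, 1).
General solution: c_1e^(-t)(-1,-1) + c_2e^(3t)(0,1).

x_1(t) = -c_1e^(-t), x_2(t) = -c_1e^(-t) + c_2e^(3t)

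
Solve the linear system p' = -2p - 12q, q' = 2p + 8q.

p(t) = 3c_1e^(2t) - 2c_2e^(4t), q(t) = -c_1e^(2t) + c_2e^(4t)

Coefficient matrix A = [[-2, -12], [2, 8]].
Characteristic polynomial det(A - λI) = λ^2 - 6λ + 8 = 0.
Eigenvalues λ = 2, 4.
For λ=2: (A-λI) row 1 is [-4, -12], so an eigenvector is (3, -1).
For λ=4: (A-λI) row 1 is [-6, -12], so an eigenvector is (-2, 1).
General solution: c_1e^(2t)(3,-1) + c_2e^(4t)(-2,1).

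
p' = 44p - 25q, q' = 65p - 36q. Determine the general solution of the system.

Coefficient matrix A = [[44, -25], [65, -36]].
Characteristic polynomial det(A - λI) = λ^2 - 8λ + 41 = 0.
Eigenvalues λ = 4 ± 5i (complex conjugate pair).
For λ=4+5i: an eigenvector is (-1,-2) - i(2,3) = (-1 - 2i, -2 - 3i).
A real fundamental pair from Re and Im of e^((4+5i)t)v: X_1 = e^(4t)(cos(5t)·(-1,-2) + sin(5t)·(2,3)), X_2 = e^(4t)(sin(5t)·(-1,-2) - cos(5t)·(2,3)).
General solution: C_1X_1 + C_2X_2.

p(t) = 2C_1e^(4t)sin(5t) - C_1e^(4t)cos(5t) - C_2e^(4t)sin(5t) - 2C_2e^(4t)cos(5t), q(t) = 3C_1e^(4t)sin(5t) - 2C_1e^(4t)cos(5t) - 2C_2e^(4t)sin(5t) - 3C_2e^(4t)cos(5t)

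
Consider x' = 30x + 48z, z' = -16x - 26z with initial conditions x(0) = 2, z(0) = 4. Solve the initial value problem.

Coefficient matrix A = [[30, 48], [-16, -26]].
Characteristic polynomial det(A - λI) = λ^2 - 4λ - 12 = 0.
Eigenvalues λ = 6, -2.
For λ=6: (A-λI) row 1 is [24, 48], so an eigenvector is (-2, 1).
For λ=-2: (A-λI) row 1 is [32, 48], so an eigenvector is (-3, 2).
General solution: C_1e^(6t)(-2,1) + C_2e^(-2t)(-3,2).
Applying x(0)=2, z(0)=4 gives C_1=-16, C_2=10.

x(t) = 32e^(6t) - 30e^(-2t), z(t) = -16e^(6t) + 20e^(-2t)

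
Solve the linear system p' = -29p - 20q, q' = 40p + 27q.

p(t) = -2c_1e^(-t)sin(4t) + c_1e^(-t)cos(4t) + c_2e^(-t)sin(4t) + 2c_2e^(-t)cos(4t), q(t) = 3c_1e^(-t)sin(4t) - c_1e^(-t)cos(4t) - c_2e^(-t)sin(4t) - 3c_2e^(-t)cos(4t)

Coefficient matrix A = [[-29, -20], [40, 27]].
Characteristic polynomial det(A - λI) = λ^2 + 2λ + 17 = 0.
Eigenvalues λ = -1 ± 4i (complex conjugate pair).
For λ=-1+4i: an eigenvector is (1,-1) - i(-2,3) = (1 + 2i, -1 - 3i).
A real fundamental pair from Re and Im of e^((-1+4i)t)v: X_1 = e^(-t)(cos(4t)·(1,-1) + sin(4t)·(-2,3)), X_2 = e^(-t)(sin(4t)·(1,-1) - cos(4t)·(-2,3)).
General solution: c_1X_1 + c_2X_2.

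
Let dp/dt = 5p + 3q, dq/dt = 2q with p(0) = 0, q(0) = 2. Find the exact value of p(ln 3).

A = [[5,3],[0,2]]; eigenvalues λ = 2, 5.
Eigenvectors: (1,-1) for λ=2, (-1,0) for λ=5.
From the initial condition, c_1 = -2, c_2 = -2.
p(ln 3) = (-2)(3^2)(1) + (-2)(3^5)(-1) = 468.

468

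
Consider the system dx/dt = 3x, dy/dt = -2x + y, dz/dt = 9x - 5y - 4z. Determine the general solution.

Coefficient matrix A = [[3, 0, 0], [-2, 1, 0], [9, -5, -4]].
det(A - λI) = 0 gives eigenvalues λ = 3, -4, 1.
For λ=3: eigenvector (1,-1,2).
For λ=-4: eigenvector (0,0,1).
For λ=1: eigenvector (0,-1,1).
General solution: C_1e^(3t)(1,-1,2) + C_2e^(-4t)(0,0,1) + C_3e^(t)(0,-1,1).

x(t) = C_1e^(3t), y(t) = -C_1e^(3t) - C_3e^(t), z(t) = 2C_1e^(3t) + C_2e^(-4t) + C_3e^(t)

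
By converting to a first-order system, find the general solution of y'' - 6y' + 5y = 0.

y(t) = C_1e^(5t) + C_2e^(t)

Let x_1 = y, x_2 = y'. Then x_1' = x_2 and x_2' = -5x_1 + 6x_2.
A = [[0,1],[-5,6]]; det(A-λI) = λ^2 - 6λ + 5.
Eigenvalues λ = 5, 1 with eigenvectors (1,5), (1,1).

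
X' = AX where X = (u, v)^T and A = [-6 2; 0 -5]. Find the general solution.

u(t) = K_1e^(-6t) + 2K_2e^(-5t), v(t) = K_2e^(-5t)

Coefficient matrix A = [[-6, 2], [0, -5]].
Characteristic polynomial det(A - λI) = λ^2 + 11λ + 30 = 0.
Eigenvalues λ = -6, -5.
For λ=-6: (A-λI) row 1 is [0, 2], so an eigenvector is (1, 0).
For λ=-5: (A-λI) row 1 is [-1, 2], so an eigenvector is (2, 1).
General solution: K_1e^(-6t)(1,0) + K_2e^(-5t)(2,1).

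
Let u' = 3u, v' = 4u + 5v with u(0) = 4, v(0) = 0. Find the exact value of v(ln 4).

7680

A = [[3,0],[4,5]]; eigenvalues λ = 5, 3.
Eigenvectors: (0,-1) for λ=5, (-1,2) for λ=3.
From the initial condition, c_1 = -8, c_2 = -4.
v(ln 4) = (-8)(4^5)(-1) + (-4)(4^3)(2) = 7680.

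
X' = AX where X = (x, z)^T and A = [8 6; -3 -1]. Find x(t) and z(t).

x(t) = -K_1e^(2t) + 2K_2e^(5t), z(t) = K_1e^(2t) - K_2e^(5t)

Coefficient matrix A = [[8, 6], [-3, -1]].
Characteristic polynomial det(A - λI) = λ^2 - 7λ + 10 = 0.
Eigenvalues λ = 2, 5.
For λ=2: (A-λI) row 1 is [6, 6], so an eigenvector is (-1, 1).
For λ=5: (A-λI) row 1 is [3, 6], so an eigenvector is (2, -1).
General solution: K_1e^(2t)(-1,1) + K_2e^(5t)(2,-1).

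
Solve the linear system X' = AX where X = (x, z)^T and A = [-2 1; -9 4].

Coefficient matrix A = [[-2, 1], [-9, 4]].
Characteristic polynomial det(A - λI) = λ^2 - 2λ + 1 = 0.
Single eigenvalue λ = 1 with algebraic multiplicity 2.
Eigenvector v = (-1,-3); generalized eigenvector w with (A-λI)w=v is (0,-1).
General solution: e^(t)[K_1·v + K_2·(t·v + w)].

x(t) = -K_1e^(t) - K_2te^(t), z(t) = -3K_1e^(t) - 3K_2te^(t) - K_2e^(t)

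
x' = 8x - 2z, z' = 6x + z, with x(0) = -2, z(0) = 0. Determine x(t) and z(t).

Coefficient matrix A = [[8, -2], [6, 1]].
Characteristic polynomial det(A - λI) = λ^2 - 9λ + 20 = 0.
Eigenvalues λ = 5, 4.
For λ=5: (A-λI) row 1 is [3, -2], so an eigenvector is (2, 3).
For λ=4: (A-λI) row 1 is [4, -2], so an eigenvector is (1, 2).
General solution: K_1e^(5t)(2,3) + K_2e^(4t)(1,2).
Applying x(0)=-2, z(0)=0 gives K_1=-4, K_2=6.

x(t) = -8e^(5t) + 6e^(4t), z(t) = -12e^(5t) + 12e^(4t)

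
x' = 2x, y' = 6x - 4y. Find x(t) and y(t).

Coefficient matrix A = [[2, 0], [6, -4]].
Characteristic polynomial det(A - λI) = λ^2 + 2λ - 8 = 0.
Eigenvalues λ = -4, 2.
For λ=-4: (A-λI) row 1 is [6, 0], so an eigenvector is (0, -1).
For λ=2: (A-λI) row 2 is [6, -6], so an eigenvector is (1, 1).
General solution: C_1e^(-4t)(0,-1) + C_2e^(2t)(1,1).

x(t) = C_2e^(2t), y(t) = -C_1e^(-4t) + C_2e^(2t)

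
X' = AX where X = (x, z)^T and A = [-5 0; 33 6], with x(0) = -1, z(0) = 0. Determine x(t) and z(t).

Coefficient matrix A = [[-5, 0], [33, 6]].
Characteristic polynomial det(A - λI) = λ^2 - λ - 30 = 0.
Eigenvalues λ = 6, -5.
For λ=6: (A-λI) row 1 is [-11, 0], so an eigenvector is (0, 1).
For λ=-5: (A-λI) row 2 is [33, 11], so an eigenvector is (1, -3).
General solution: C_1e^(6t)(0,1) + C_2e^(-5t)(1,-3).
Applying x(0)=-1, z(0)=0 gives C_1=-3, C_2=-1.

x(t) = -e^(-5t), z(t) = -3e^(6t) + 3e^(-5t)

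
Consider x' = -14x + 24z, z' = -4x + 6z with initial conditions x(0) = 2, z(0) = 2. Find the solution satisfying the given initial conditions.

x(t) = 8e^(-2t) - 6e^(-6t), z(t) = 4e^(-2t) - 2e^(-6t)

Coefficient matrix A = [[-14, 24], [-4, 6]].
Characteristic polynomial det(A - λI) = λ^2 + 8λ + 12 = 0.
Eigenvalues λ = -2, -6.
For λ=-2: (A-λI) row 1 is [-12, 24], so an eigenvector is (-2, -1).
For λ=-6: (A-λI) row 1 is [-8, 24], so an eigenvector is (-3, -1).
General solution: c_1e^(-2t)(-2,-1) + c_2e^(-6t)(-3,-1).
Applying x(0)=2, z(0)=2 gives c_1=-4, c_2=2.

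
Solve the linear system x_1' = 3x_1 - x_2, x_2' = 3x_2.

x_1(t) = -C_1e^(3t) - C_2te^(3t) - 2C_2e^(3t), x_2(t) = C_2e^(3t)

Coefficient matrix A = [[3, -1], [0, 3]].
Characteristic polynomial det(A - λI) = λ^2 - 6λ + 9 = 0.
Single eigenvalue λ = 3 with algebraic multiplicity 2.
Eigenvector v = (-1,0); generalized eigenvector w with (A-λI)w=v is (-2,1).
General solution: e^(3t)[C_1·v + C_2·(t·v + w)].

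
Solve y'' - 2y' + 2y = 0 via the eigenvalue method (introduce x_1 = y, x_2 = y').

y(t) = c_1e^(t)cos(t) + c_2e^(t)sin(t)

Let x_1 = y, x_2 = y'. Then x_1' = x_2 and x_2' = -2x_1 + 2x_2.
A = [[0,1],[-2,2]]; det(A-λI) = λ^2 - 2λ + 2.
Eigenvalues λ = 1 ± i.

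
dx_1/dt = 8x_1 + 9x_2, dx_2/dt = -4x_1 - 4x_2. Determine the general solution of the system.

Coefficient matrix A = [[8, 9], [-4, -4]].
Characteristic polynomial det(A - λI) = λ^2 - 4λ + 4 = 0.
Single eigenvalue λ = 2 with algebraic multiplicity 2.
Eigenvector v = (-3,2); generalized eigenvector w with (A-λI)w=v is (1,-1).
General solution: e^(2t)[c_1·v + c_2·(t·v + w)].

x_1(t) = -3c_1e^(2t) - 3c_2te^(2t) + c_2e^(2t), x_2(t) = 2c_1e^(2t) + 2c_2te^(2t) - c_2e^(2t)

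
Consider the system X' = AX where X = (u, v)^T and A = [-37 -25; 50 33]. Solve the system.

u(t) = -K_1e^(-2t)sin(5t) - 2K_1e^(-2t)cos(5t) - 2K_2e^(-2t)sin(5t) + K_2e^(-2t)cos(5t), v(t) = K_1e^(-2t)sin(5t) + 3K_1e^(-2t)cos(5t) + 3K_2e^(-2t)sin(5t) - K_2e^(-2t)cos(5t)

Coefficient matrix A = [[-37, -25], [50, 33]].
Characteristic polynomial det(A - λI) = λ^2 + 4λ + 29 = 0.
Eigenvalues λ = -2 ± 5i (complex conjugate pair).
For λ=-2+5i: an eigenvector is (-2,3) - i(-1,1) = (-2 + i, 3 - i).
A real fundamental pair from Re and Im of e^((-2+5i)t)v: X_1 = e^(-2t)(cos(5t)·(-2,3) + sin(5t)·(-1,1)), X_2 = e^(-2t)(sin(5t)·(-2,3) - cos(5t)·(-1,1)).
General solution: K_1X_1 + K_2X_2.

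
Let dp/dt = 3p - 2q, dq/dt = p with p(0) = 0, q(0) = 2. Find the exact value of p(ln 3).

-24

A = [[3,-2],[1,0]]; eigenvalues λ = 1, 2.
Eigenvectors: (-1,-1) for λ=1, (2,1) for λ=2.
From the initial condition, c_1 = -4, c_2 = -2.
p(ln 3) = (-4)(3^1)(-1) + (-2)(3^2)(2) = -24.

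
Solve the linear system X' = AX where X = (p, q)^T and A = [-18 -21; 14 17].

p(t) = c_1e^(3t) + 3c_2e^(-4t), q(t) = -c_1e^(3t) - 2c_2e^(-4t)

Coefficient matrix A = [[-18, -21], [14, 17]].
Characteristic polynomial det(A - λI) = λ^2 + λ - 12 = 0.
Eigenvalues λ = 3, -4.
For λ=3: (A-λI) row 1 is [-21, -21], so an eigenvector is (1, -1).
For λ=-4: (A-λI) row 1 is [-14, -21], so an eigenvector is (3, -2).
General solution: c_1e^(3t)(1,-1) + c_2e^(-4t)(3,-2).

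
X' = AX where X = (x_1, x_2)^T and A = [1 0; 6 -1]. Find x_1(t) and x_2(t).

Coefficient matrix A = [[1, 0], [6, -1]].
Characteristic polynomial det(A - λI) = λ^2 - 1 = 0.
Eigenvalues λ = -1, 1.
For λ=-1: (A-λI) row 1 is [2, 0], so an eigenvector is (0, 1).
For λ=1: (A-λI) row 2 is [6, -2], so an eigenvector is (1, 3).
General solution: K_1e^(-t)(0,1) + K_2e^(t)(1,3).

x_1(t) = K_2e^(t), x_2(t) = K_1e^(-t) + 3K_2e^(t)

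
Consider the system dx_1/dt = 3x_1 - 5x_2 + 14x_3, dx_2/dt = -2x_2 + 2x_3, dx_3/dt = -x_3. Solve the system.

x_1(t) = K_1e^(3t) + K_2e^(-2t) - K_3e^(-t), x_2(t) = K_2e^(-2t) + 2K_3e^(-t), x_3(t) = K_3e^(-t)

Coefficient matrix A = [[3, -5, 14], [0, -2, 2], [0, 0, -1]].
det(A - λI) = 0 gives eigenvalues λ = 3, -2, -1.
For λ=3: eigenvector (1,0,0).
For λ=-2: eigenvector (1,1,0).
For λ=-1: eigenvector (-1,2,1).
General solution: K_1e^(3t)(1,0,0) + K_2e^(-2t)(1,1,0) + K_3e^(-t)(-1,2,1).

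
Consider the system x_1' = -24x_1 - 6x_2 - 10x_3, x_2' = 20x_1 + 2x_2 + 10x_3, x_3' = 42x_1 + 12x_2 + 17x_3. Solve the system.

Coefficient matrix A = [[-24, -6, -10], [20, 2, 10], [42, 12, 17]].
det(A - λI) = 0 gives eigenvalues λ = -4, 2, -3.
For λ=-4: eigenvector (1,0,-2).
For λ=2: eigenvector (-1,1,2).
For λ=-3: eigenvector (2,-2,-3).
General solution: K_1e^(-4t)(1,0,-2) + K_2e^(2t)(-1,1,2) + K_3e^(-3t)(2,-2,-3).

x_1(t) = K_1e^(-4t) - K_2e^(2t) + 2K_3e^(-3t), x_2(t) = K_2e^(2t) - 2K_3e^(-3t), x_3(t) = -2K_1e^(-4t) + 2K_2e^(2t) - 3K_3e^(-3t)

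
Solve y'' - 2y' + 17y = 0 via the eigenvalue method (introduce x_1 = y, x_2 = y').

Let x_1 = y, x_2 = y'. Then x_1' = x_2 and x_2' = -17x_1 + 2x_2.
A = [[0,1],[-17,2]]; det(A-λI) = λ^2 - 2λ + 17.
Eigenvalues λ = 1 ± 4i.

y(t) = c_1e^(t)cos(4t) + c_2e^(t)sin(4t)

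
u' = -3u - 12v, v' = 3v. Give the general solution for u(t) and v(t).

u(t) = -2C_1e^(3t) + C_2e^(-3t), v(t) = C_1e^(3t)

Coefficient matrix A = [[-3, -12], [0, 3]].
Characteristic polynomial det(A - λI) = λ^2 - 9 = 0.
Eigenvalues λ = 3, -3.
For λ=3: (A-λI) row 1 is [-6, -12], so an eigenvector is (-2, 1).
For λ=-3: (A-λI) row 1 is [0, -12], so an eigenvector is (1, 0).
General solution: C_1e^(3t)(-2,1) + C_2e^(-3t)(1,0).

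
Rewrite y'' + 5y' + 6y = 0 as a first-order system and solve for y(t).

y(t) = K_1e^(-2t) + K_2e^(-3t)

Let x_1 = y, x_2 = y'. Then x_1' = x_2 and x_2' = -6x_1 - 5x_2.
A = [[0,1],[-6,-5]]; det(A-λI) = λ^2 + 5λ + 6.
Eigenvalues λ = -2, -3 with eigenvectors (1,-2), (1,-3).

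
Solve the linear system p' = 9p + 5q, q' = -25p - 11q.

p(t) = -C_1e^(-t)cos(5t) - C_2e^(-t)sin(5t), q(t) = C_1e^(-t)sin(5t) + 2C_1e^(-t)cos(5t) + 2C_2e^(-t)sin(5t) - C_2e^(-t)cos(5t)

Coefficient matrix A = [[9, 5], [-25, -11]].
Characteristic polynomial det(A - λI) = λ^2 + 2λ + 26 = 0.
Eigenvalues λ = -1 ± 5i (complex conjugate pair).
For λ=-1+5i: an eigenvector is (-1,2) - i(0,1) = (-1, 2 - i).
A real fundamental pair from Re and Im of e^((-1+5i)t)v: X_1 = e^(-t)(cos(5t)·(-1,2) + sin(5t)·(0,1)), X_2 = e^(-t)(sin(5t)·(-1,2) - cos(5t)·(0,1)).
General solution: C_1X_1 + C_2X_2.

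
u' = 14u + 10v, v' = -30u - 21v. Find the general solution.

Coefficient matrix A = [[14, 10], [-30, -21]].
Characteristic polynomial det(A - λI) = λ^2 + 7λ + 6 = 0.
Eigenvalues λ = -6, -1.
For λ=-6: (A-λI) row 1 is [20, 10], so an eigenvector is (1, -2).
For λ=-1: (A-λI) row 1 is [15, 10], so an eigenvector is (-2, 3).
General solution: C_1e^(-6t)(1,-2) + C_2e^(-t)(-2,3).

u(t) = C_1e^(-6t) - 2C_2e^(-t), v(t) = -2C_1e^(-6t) + 3C_2e^(-t)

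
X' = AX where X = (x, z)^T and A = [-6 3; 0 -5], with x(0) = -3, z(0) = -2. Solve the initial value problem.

Coefficient matrix A = [[-6, 3], [0, -5]].
Characteristic polynomial det(A - λI) = λ^2 + 11λ + 30 = 0.
Eigenvalues λ = -5, -6.
For λ=-5: (A-λI) row 1 is [-1, 3], so an eigenvector is (3, 1).
For λ=-6: (A-λI) row 1 is [0, 3], so an eigenvector is (1, 0).
General solution: c_1e^(-5t)(3,1) + c_2e^(-6t)(1,0).
Applying x(0)=-3, z(0)=-2 gives c_1=-2, c_2=3.

x(t) = -6e^(-5t) + 3e^(-6t), z(t) = -2e^(-5t)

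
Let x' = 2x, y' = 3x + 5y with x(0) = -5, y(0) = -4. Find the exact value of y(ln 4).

A = [[2,0],[3,5]]; eigenvalues λ = 5, 2.
Eigenvectors: (0,-1) for λ=5, (1,-1) for λ=2.
From the initial condition, c_1 = 9, c_2 = -5.
y(ln 4) = (9)(4^5)(-1) + (-5)(4^2)(-1) = -9136.

-9136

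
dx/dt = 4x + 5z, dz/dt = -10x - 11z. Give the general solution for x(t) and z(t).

x(t) = c_1e^(-t) + c_2e^(-6t), z(t) = -c_1e^(-t) - 2c_2e^(-6t)

Coefficient matrix A = [[4, 5], [-10, -11]].
Characteristic polynomial det(A - λI) = λ^2 + 7λ + 6 = 0.
Eigenvalues λ = -1, -6.
For λ=-1: (A-λI) row 1 is [5, 5], so an eigenvector is (1, -1).
For λ=-6: (A-λI) row 1 is [10, 5], so an eigenvector is (1, -2).
General solution: c_1e^(-t)(1,-1) + c_2e^(-6t)(1,-2).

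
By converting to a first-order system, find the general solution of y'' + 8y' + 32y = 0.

y(t) = K_1e^(-4t)cos(4t) + K_2e^(-4t)sin(4t)

Let x_1 = y, x_2 = y'. Then x_1' = x_2 and x_2' = -32x_1 - 8x_2.
A = [[0,1],[-32,-8]]; det(A-λI) = λ^2 + 8λ + 32.
Eigenvalues λ = -4 ± 4i.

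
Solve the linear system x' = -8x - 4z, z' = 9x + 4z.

x(t) = -2K_1e^(-2t) - 2K_2te^(-2t) + K_2e^(-2t), z(t) = 3K_1e^(-2t) + 3K_2te^(-2t) - K_2e^(-2t)

Coefficient matrix A = [[-8, -4], [9, 4]].
Characteristic polynomial det(A - λI) = λ^2 + 4λ + 4 = 0.
Single eigenvalue λ = -2 with algebraic multiplicity 2.
Eigenvector v = (-2,3); generalized eigenvector w with (A-λI)w=v is (1,-1).
General solution: e^(-2t)[K_1·v + K_2·(t·v + w)].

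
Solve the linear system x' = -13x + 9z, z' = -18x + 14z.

Coefficient matrix A = [[-13, 9], [-18, 14]].
Characteristic polynomial det(A - λI) = λ^2 - λ - 20 = 0.
Eigenvalues λ = -4, 5.
For λ=-4: (A-λI) row 1 is [-9, 9], so an eigenvector is (1, 1).
For λ=5: (A-λI) row 1 is [-18, 9], so an eigenvector is (1, 2).
General solution: C_1e^(-4t)(1,1) + C_2e^(5t)(1,2).

x(t) = C_1e^(-4t) + C_2e^(5t), z(t) = C_1e^(-4t) + 2C_2e^(5t)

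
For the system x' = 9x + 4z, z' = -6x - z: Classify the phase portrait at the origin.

unstable node

A = [[9,4],[-6,-1]]; det(A-λI) = λ^2 - 8λ + 15.
λ = 5, 3: both positive.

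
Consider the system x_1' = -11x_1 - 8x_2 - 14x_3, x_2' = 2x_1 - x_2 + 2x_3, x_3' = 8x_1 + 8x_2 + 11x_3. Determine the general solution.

x_1(t) = -K_1e^(3t) + 2K_2e^(-t) + K_3e^(-3t), x_2(t) = K_2e^(-t) - K_3e^(-3t), x_3(t) = K_1e^(3t) - 2K_2e^(-t)

Coefficient matrix A = [[-11, -8, -14], [2, -1, 2], [8, 8, 11]].
det(A - λI) = 0 gives eigenvalues λ = 3, -1, -3.
For λ=3: eigenvector (-1,0,1).
For λ=-1: eigenvector (2,1,-2).
For λ=-3: eigenvector (1,-1,0).
General solution: K_1e^(3t)(-1,0,1) + K_2e^(-t)(2,1,-2) + K_3e^(-3t)(1,-1,0).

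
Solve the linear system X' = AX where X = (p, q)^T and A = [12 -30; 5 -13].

p(t) = -2K_1e^(-3t) + 3K_2e^(2t), q(t) = -K_1e^(-3t) + K_2e^(2t)

Coefficient matrix A = [[12, -30], [5, -13]].
Characteristic polynomial det(A - λI) = λ^2 + λ - 6 = 0.
Eigenvalues λ = -3, 2.
For λ=-3: (A-λI) row 1 is [15, -30], so an eigenvector is (-2, -1).
For λ=2: (A-λI) row 1 is [10, -30], so an eigenvector is (3, 1).
General solution: K_1e^(-3t)(-2,-1) + K_2e^(2t)(3,1).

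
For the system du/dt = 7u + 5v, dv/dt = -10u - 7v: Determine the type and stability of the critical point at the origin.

center

A = [[7,5],[-10,-7]]; det(A-λI) = λ^2 + 1.
λ = 0 ± i: zero real part.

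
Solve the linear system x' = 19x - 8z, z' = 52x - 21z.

x(t) = c_1e^(-t)sin(4t) - c_1e^(-t)cos(4t) - c_2e^(-t)sin(4t) - c_2e^(-t)cos(4t), z(t) = 2c_1e^(-t)sin(4t) - 3c_1e^(-t)cos(4t) - 3c_2e^(-t)sin(4t) - 2c_2e^(-t)cos(4t)

Coefficient matrix A = [[19, -8], [52, -21]].
Characteristic polynomial det(A - λI) = λ^2 + 2λ + 17 = 0.
Eigenvalues λ = -1 ± 4i (complex conjugate pair).
For λ=-1+4i: an eigenvector is (-1,-3) - i(1,2) = (-1 - i, -3 - 2i).
A real fundamental pair from Re and Im of e^((-1+4i)t)v: X_1 = e^(-t)(cos(4t)·(-1,-3) + sin(4t)·(1,2)), X_2 = e^(-t)(sin(4t)·(-1,-3) - cos(4t)·(1,2)).
General solution: c_1X_1 + c_2X_2.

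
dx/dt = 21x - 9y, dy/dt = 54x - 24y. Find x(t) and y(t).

Coefficient matrix A = [[21, -9], [54, -24]].
Characteristic polynomial det(A - λI) = λ^2 + 3λ - 18 = 0.
Eigenvalues λ = -6, 3.
For λ=-6: (A-λI) row 1 is [27, -9], so an eigenvector is (1, 3).
For λ=3: (A-λI) row 1 is [18, -9], so an eigenvector is (1, 2).
General solution: C_1e^(-6t)(1,3) + C_2e^(3t)(1,2).

x(t) = C_1e^(-6t) + C_2e^(3t), y(t) = 3C_1e^(-6t) + 2C_2e^(3t)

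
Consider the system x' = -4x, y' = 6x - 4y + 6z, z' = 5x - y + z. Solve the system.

x(t) = c_1e^(-4t), y(t) = 3c_2e^(-2t) + 2c_3e^(-t), z(t) = -c_1e^(-4t) + c_2e^(-2t) + c_3e^(-t)

Coefficient matrix A = [[-4, 0, 0], [6, -4, 6], [5, -1, 1]].
det(A - λI) = 0 gives eigenvalues λ = -4, -2, -1.
For λ=-4: eigenvector (1,0,-1).
For λ=-2: eigenvector (0,3,1).
For λ=-1: eigenvector (0,2,1).
General solution: c_1e^(-4t)(1,0,-1) + c_2e^(-2t)(0,3,1) + c_3e^(-t)(0,2,1).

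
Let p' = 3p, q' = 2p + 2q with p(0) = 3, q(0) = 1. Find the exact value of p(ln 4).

192

A = [[3,0],[2,2]]; eigenvalues λ = 3, 2.
Eigenvectors: (1,2) for λ=3, (0,-1) for λ=2.
From the initial condition, c_1 = 3, c_2 = 5.
p(ln 4) = (3)(4^3)(1) + (5)(4^2)(0) = 192.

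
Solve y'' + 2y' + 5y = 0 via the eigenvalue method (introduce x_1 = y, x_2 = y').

Let x_1 = y, x_2 = y'. Then x_1' = x_2 and x_2' = -5x_1 - 2x_2.
A = [[0,1],[-5,-2]]; det(A-λI) = λ^2 + 2λ + 5.
Eigenvalues λ = -1 ± 2i.

y(t) = c_1e^(-t)cos(2t) + c_2e^(-t)sin(2t)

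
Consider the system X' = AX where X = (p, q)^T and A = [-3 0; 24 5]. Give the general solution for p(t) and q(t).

p(t) = K_1e^(-3t), q(t) = -3K_1e^(-3t) + K_2e^(5t)

Coefficient matrix A = [[-3, 0], [24, 5]].
Characteristic polynomial det(A - λI) = λ^2 - 2λ - 15 = 0.
Eigenvalues λ = -3, 5.
For λ=-3: (A-λI) row 2 is [24, 8], so an eigenvector is (1, -3).
For λ=5: (A-λI) row 1 is [-8, 0], so an eigenvector is (0, 1).
General solution: K_1e^(-3t)(1,-3) + K_2e^(5t)(0,1).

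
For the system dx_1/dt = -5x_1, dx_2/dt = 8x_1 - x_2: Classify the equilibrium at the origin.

stable node

A = [[-5,0],[8,-1]]; det(A-λI) = λ^2 + 6λ + 5.
λ = -5, -1: both negative.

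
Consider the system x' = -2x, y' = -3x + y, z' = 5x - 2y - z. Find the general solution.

Coefficient matrix A = [[-2, 0, 0], [-3, 1, 0], [5, -2, -1]].
det(A - λI) = 0 gives eigenvalues λ = -2, 1, -1.
For λ=-2: eigenvector (1,1,-3).
For λ=1: eigenvector (0,1,-1).
For λ=-1: eigenvector (0,0,1).
General solution: c_1e^(-2t)(1,1,-3) + c_2e^(t)(0,1,-1) + c_3e^(-t)(0,0,1).

x(t) = c_1e^(-2t), y(t) = c_1e^(-2t) + c_2e^(t), z(t) = -3c_1e^(-2t) - c_2e^(t) + c_3e^(-t)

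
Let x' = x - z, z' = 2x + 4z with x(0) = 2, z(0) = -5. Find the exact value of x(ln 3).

72

A = [[1,-1],[2,4]]; eigenvalues λ = 3, 2.
Eigenvectors: (-1,2) for λ=3, (1,-1) for λ=2.
From the initial condition, c_1 = -3, c_2 = -1.
x(ln 3) = (-3)(3^3)(-1) + (-1)(3^2)(1) = 72.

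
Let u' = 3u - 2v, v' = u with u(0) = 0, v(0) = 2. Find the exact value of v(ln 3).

A = [[3,-2],[1,0]]; eigenvalues λ = 1, 2.
Eigenvectors: (1,1) for λ=1, (2,1) for λ=2.
From the initial condition, c_1 = 4, c_2 = -2.
v(ln 3) = (4)(3^1)(1) + (-2)(3^2)(1) = -6.

-6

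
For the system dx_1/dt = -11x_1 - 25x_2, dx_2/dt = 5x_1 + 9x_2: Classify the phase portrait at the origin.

A = [[-11,-25],[5,9]]; det(A-λI) = λ^2 + 2λ + 26.
λ = -1 ± 5i: negative real part.

stable spiral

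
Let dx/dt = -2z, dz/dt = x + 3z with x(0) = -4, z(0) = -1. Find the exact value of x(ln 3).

A = [[0,-2],[1,3]]; eigenvalues λ = 2, 1.
Eigenvectors: (-1,1) for λ=2, (-2,1) for λ=1.
From the initial condition, c_1 = -6, c_2 = 5.
x(ln 3) = (-6)(3^2)(-1) + (5)(3^1)(-2) = 24.

24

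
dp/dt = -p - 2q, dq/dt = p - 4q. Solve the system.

Coefficient matrix A = [[-1, -2], [1, -4]].
Characteristic polynomial det(A - λI) = λ^2 + 5λ + 6 = 0.
Eigenvalues λ = -3, -2.
For λ=-3: (A-λI) row 1 is [2, -2], so an eigenvector is (-1, -1).
For λ=-2: (A-λI) row 1 is [1, -2], so an eigenvector is (2, 1).
General solution: c_1e^(-3t)(-1,-1) + c_2e^(-2t)(2,1).

p(t) = -c_1e^(-3t) + 2c_2e^(-2t), q(t) = -c_1e^(-3t) + c_2e^(-2t)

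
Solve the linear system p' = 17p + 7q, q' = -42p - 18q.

Coefficient matrix A = [[17, 7], [-42, -18]].
Characteristic polynomial det(A - λI) = λ^2 + λ - 12 = 0.
Eigenvalues λ = 3, -4.
For λ=3: (A-λI) row 1 is [14, 7], so an eigenvector is (-1, 2).
For λ=-4: (A-λI) row 1 is [21, 7], so an eigenvector is (-1, 3).
General solution: K_1e^(3t)(-1,2) + K_2e^(-4t)(-1,3).

p(t) = -K_1e^(3t) - K_2e^(-4t), q(t) = 2K_1e^(3t) + 3K_2e^(-4t)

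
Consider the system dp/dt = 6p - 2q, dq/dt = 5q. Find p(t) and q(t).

Coefficient matrix A = [[6, -2], [0, 5]].
Characteristic polynomial det(A - λI) = λ^2 - 11λ + 30 = 0.
Eigenvalues λ = 6, 5.
For λ=6: (A-λI) row 1 is [0, -2], so an eigenvector is (1, 0).
For λ=5: (A-λI) row 1 is [1, -2], so an eigenvector is (2, 1).
General solution: C_1e^(6t)(1,0) + C_2e^(5t)(2,1).

p(t) = C_1e^(6t) + 2C_2e^(5t), q(t) = C_2e^(5t)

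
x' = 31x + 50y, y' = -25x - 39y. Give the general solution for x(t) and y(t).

Coefficient matrix A = [[31, 50], [-25, -39]].
Characteristic polynomial det(A - λI) = λ^2 + 8λ + 41 = 0.
Eigenvalues λ = -4 ± 5i (complex conjugate pair).
For λ=-4+5i: an eigenvector is (3,-2) - i(1,-1) = (3 - i, -2 + i).
A real fundamental pair from Re and Im of e^((-4+5i)t)v: X_1 = e^(-4t)(cos(5t)·(3,-2) + sin(5t)·(1,-1)), X_2 = e^(-4t)(sin(5t)·(3,-2) - cos(5t)·(1,-1)).
General solution: K_1X_1 + K_2X_2.

x(t) = K_1e^(-4t)sin(5t) + 3K_1e^(-4t)cos(5t) + 3K_2e^(-4t)sin(5t) - K_2e^(-4t)cos(5t), y(t) = -K_1e^(-4t)sin(5t) - 2K_1e^(-4t)cos(5t) - 2K_2e^(-4t)sin(5t) + K_2e^(-4t)cos(5t)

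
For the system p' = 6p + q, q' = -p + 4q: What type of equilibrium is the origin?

unstable improper node

A = [[6,1],[-1,4]]; det(A-λI) = λ^2 - 10λ + 25.
repeated λ = 5 with a single eigenvector.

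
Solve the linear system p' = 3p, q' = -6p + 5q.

Coefficient matrix A = [[3, 0], [-6, 5]].
Characteristic polynomial det(A - λI) = λ^2 - 8λ + 15 = 0.
Eigenvalues λ = 3, 5.
For λ=3: (A-λI) row 2 is [-6, 2], so an eigenvector is (-1, -3).
For λ=5: (A-λI) row 1 is [-2, 0], so an eigenvector is (0, 1).
General solution: K_1e^(3t)(-1,-3) + K_2e^(5t)(0,1).

p(t) = -K_1e^(3t), q(t) = -3K_1e^(3t) + K_2e^(5t)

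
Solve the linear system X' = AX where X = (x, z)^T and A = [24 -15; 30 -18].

x(t) = c_1e^(3t)sin(3t) - 2c_1e^(3t)cos(3t) - 2c_2e^(3t)sin(3t) - c_2e^(3t)cos(3t), z(t) = c_1e^(3t)sin(3t) - 3c_1e^(3t)cos(3t) - 3c_2e^(3t)sin(3t) - c_2e^(3t)cos(3t)

Coefficient matrix A = [[24, -15], [30, -18]].
Characteristic polynomial det(A - λI) = λ^2 - 6λ + 18 = 0.
Eigenvalues λ = 3 ± 3i (complex conjugate pair).
For λ=3+3i: an eigenvector is (-2,-3) - i(1,1) = (-2 - i, -3 - i).
A real fundamental pair from Re and Im of e^((3+3i)t)v: X_1 = e^(3t)(cos(3t)·(-2,-3) + sin(3t)·(1,1)), X_2 = e^(3t)(sin(3t)·(-2,-3) - cos(3t)·(1,1)).
General solution: c_1X_1 + c_2X_2.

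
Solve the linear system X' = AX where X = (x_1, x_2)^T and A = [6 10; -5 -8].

Coefficient matrix A = [[6, 10], [-5, -8]].
Characteristic polynomial det(A - λI) = λ^2 + 2λ + 2 = 0.
Eigenvalues λ = -1 ± i (complex conjugate pair).
For λ=-1+i: an eigenvector is (1,-1) - i(-3,2) = (1 + 3i, -1 - 2i).
A real fundamental pair from Re and Im of e^((-1+i)t)v: X_1 = e^(-t)(cos(t)·(1,-1) + sin(t)·(-3,2)), X_2 = e^(-t)(sin(t)·(1,-1) - cos(t)·(-3,2)).
General solution: K_1X_1 + K_2X_2.

x_1(t) = -3K_1e^(-t)sin(t) + K_1e^(-t)cos(t) + K_2e^(-t)sin(t) + 3K_2e^(-t)cos(t), x_2(t) = 2K_1e^(-t)sin(t) - K_1e^(-t)cos(t) - K_2e^(-t)sin(t) - 2K_2e^(-t)cos(t)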